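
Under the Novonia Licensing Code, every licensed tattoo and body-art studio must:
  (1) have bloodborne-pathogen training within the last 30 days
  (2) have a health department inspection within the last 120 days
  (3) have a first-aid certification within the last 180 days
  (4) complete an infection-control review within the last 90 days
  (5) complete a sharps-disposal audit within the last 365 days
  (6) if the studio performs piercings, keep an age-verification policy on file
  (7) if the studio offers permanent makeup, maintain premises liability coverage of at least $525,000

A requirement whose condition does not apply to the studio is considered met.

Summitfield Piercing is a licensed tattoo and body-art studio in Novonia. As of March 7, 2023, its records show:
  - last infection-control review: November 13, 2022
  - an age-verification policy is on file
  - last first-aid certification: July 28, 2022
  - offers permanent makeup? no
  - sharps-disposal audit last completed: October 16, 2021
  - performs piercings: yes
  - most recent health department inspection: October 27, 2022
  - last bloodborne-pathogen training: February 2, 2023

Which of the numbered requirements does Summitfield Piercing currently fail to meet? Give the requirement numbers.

1, 2, 3, 4, 5

1. bloodborne-pathogen training 33 days ago vs limit 30 → not met
2. health department inspection 131 days ago vs limit 120 → not met
3. first-aid certification 222 days ago vs limit 180 → not met
4. infection-control review 114 days ago vs limit 90 → not met
5. sharps-disposal audit 507 days ago vs limit 365 → not met
6. condition 'performs piercings' holds; age-verification policy present → met
7. condition 'offers permanent makeup' does not hold → requirement n/a → met
Not met: 1, 2, 3, 4, 5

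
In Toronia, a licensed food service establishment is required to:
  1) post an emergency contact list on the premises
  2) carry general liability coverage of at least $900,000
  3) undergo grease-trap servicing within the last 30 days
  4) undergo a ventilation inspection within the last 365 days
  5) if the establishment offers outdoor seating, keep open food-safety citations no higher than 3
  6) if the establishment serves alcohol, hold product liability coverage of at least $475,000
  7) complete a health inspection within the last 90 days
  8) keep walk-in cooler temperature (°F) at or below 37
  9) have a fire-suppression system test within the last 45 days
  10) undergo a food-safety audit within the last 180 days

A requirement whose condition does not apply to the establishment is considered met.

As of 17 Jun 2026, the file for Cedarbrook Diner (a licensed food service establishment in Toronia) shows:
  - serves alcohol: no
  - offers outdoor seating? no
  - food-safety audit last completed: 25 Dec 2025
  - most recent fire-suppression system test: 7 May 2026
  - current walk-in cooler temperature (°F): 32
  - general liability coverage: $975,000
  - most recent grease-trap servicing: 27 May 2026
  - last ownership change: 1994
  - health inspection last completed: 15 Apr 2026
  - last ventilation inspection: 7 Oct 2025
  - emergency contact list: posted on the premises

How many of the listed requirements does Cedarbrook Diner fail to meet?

1. emergency contact list present → met
2. general liability coverage $975,000 ≥ $900,000 → met
3. grease-trap servicing 21 days ago vs limit 30 → met
4. ventilation inspection 253 days ago vs limit 365 → met
5. condition 'offers outdoor seating' does not hold → requirement n/a → met
6. condition 'serves alcohol' does not hold → requirement n/a → met
7. health inspection 63 days ago vs limit 90 → met
8. walk-in cooler temperature (°F) 32 ≤ 37 → met
9. fire-suppression system test 41 days ago vs limit 45 → met
10. food-safety audit 174 days ago vs limit 180 → met
Not met: 0 of 10

0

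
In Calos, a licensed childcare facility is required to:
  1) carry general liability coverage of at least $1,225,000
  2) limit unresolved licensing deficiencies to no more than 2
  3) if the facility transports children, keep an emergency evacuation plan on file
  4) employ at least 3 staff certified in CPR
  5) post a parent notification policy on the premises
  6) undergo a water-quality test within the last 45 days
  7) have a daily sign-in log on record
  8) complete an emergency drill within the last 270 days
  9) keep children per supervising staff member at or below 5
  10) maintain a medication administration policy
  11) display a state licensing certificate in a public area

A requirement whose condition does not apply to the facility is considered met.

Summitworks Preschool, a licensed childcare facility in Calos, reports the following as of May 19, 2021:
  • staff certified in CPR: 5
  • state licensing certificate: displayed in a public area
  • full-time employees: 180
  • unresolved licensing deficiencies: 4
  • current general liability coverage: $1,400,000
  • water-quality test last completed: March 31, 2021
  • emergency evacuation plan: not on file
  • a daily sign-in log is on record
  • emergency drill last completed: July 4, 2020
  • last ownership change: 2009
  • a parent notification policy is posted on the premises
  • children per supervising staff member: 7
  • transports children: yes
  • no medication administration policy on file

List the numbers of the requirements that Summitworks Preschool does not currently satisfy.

2, 3, 6, 8, 9, 10

1. general liability coverage $1,400,000 ≥ $1,225,000 → met
2. unresolved licensing deficiencies 4 > 2 → not met
3. condition 'transports children' holds; emergency evacuation plan absent → not met
4. staff certified in CPR 5 ≥ 3 → met
5. parent notification policy present → met
6. water-quality test 49 days ago vs limit 45 → not met
7. daily sign-in log present → met
8. emergency drill 319 days ago vs limit 270 → not met
9. children per supervising staff member 7 > 5 → not met
10. medication administration policy absent → not met
11. state licensing certificate present → met
Not met: 2, 3, 6, 8, 9, 10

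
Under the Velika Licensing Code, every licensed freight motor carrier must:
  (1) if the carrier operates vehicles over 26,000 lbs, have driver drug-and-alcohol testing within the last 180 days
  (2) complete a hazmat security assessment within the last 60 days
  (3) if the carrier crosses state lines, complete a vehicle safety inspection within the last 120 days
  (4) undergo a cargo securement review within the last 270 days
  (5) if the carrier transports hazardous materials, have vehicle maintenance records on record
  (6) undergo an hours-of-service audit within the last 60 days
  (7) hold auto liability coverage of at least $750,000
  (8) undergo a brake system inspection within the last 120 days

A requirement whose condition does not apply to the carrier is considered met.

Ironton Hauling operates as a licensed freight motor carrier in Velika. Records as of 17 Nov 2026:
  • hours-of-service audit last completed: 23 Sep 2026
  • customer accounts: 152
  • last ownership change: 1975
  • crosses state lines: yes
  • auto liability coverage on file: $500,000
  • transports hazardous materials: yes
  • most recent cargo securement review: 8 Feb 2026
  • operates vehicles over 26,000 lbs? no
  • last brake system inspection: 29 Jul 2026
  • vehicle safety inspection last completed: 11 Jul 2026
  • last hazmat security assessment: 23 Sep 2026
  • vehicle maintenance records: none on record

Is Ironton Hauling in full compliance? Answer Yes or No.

No

1. condition 'operates vehicles over 26,000 lbs' does not hold → requirement n/a → met
2. hazmat security assessment 55 days ago vs limit 60 → met
3. condition 'crosses state lines' holds; vehicle safety inspection 129 days ago vs limit 120 → not met
4. cargo securement review 282 days ago vs limit 270 → not met
5. condition 'transports hazardous materials' holds; vehicle maintenance records absent → not met
6. hours-of-service audit 55 days ago vs limit 60 → met
7. auto liability coverage $500,000 < $750,000 → not met
8. brake system inspection 111 days ago vs limit 120 → met
Not met: 3, 4, 5, 7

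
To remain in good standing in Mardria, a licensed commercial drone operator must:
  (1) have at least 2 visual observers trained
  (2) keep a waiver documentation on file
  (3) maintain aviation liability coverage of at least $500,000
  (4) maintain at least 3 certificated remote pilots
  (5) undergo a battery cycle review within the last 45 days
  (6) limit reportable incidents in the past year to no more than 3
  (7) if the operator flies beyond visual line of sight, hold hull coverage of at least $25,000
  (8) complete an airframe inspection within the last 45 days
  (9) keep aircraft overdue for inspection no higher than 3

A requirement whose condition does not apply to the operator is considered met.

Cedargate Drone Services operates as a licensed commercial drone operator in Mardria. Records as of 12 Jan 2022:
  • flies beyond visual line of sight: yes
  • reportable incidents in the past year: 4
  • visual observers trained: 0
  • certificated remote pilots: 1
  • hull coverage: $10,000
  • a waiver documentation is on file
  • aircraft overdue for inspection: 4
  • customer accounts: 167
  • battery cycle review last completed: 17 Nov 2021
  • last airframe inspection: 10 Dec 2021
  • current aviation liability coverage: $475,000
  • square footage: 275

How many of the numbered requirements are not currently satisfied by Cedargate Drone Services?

7

1. visual observers trained 0 < 2 → not met
2. waiver documentation present → met
3. aviation liability coverage $475,000 < $500,000 → not met
4. certificated remote pilots 1 < 3 → not met
5. battery cycle review 56 days ago vs limit 45 → not met
6. reportable incidents in the past year 4 > 3 → not met
7. condition 'flies beyond visual line of sight' holds; hull coverage $10,000 < $25,000 → not met
8. airframe inspection 33 days ago vs limit 45 → met
9. aircraft overdue for inspection 4 > 3 → not met
Not met: 7 of 9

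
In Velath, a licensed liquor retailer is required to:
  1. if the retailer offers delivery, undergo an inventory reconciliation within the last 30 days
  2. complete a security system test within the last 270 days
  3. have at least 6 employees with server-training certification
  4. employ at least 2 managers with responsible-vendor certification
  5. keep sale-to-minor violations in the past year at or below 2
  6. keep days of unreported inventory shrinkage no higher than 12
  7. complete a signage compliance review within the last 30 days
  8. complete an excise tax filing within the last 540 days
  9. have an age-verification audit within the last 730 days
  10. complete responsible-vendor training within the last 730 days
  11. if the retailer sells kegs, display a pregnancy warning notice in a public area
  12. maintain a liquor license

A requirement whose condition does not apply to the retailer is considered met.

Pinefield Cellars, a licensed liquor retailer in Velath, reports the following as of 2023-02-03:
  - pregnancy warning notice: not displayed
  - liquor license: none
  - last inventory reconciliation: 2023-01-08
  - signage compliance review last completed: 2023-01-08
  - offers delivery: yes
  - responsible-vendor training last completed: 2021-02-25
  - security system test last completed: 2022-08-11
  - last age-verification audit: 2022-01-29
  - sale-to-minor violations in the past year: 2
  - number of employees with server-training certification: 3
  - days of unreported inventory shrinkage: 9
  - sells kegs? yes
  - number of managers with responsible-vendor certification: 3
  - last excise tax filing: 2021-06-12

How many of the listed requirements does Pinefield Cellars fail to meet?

4

1. condition 'offers delivery' holds; inventory reconciliation 26 days ago vs limit 30 → met
2. security system test 176 days ago vs limit 270 → met
3. employees with server-training certification 3 < 6 → not met
4. managers with responsible-vendor certification 3 ≥ 2 → met
5. sale-to-minor violations in the past year 2 ≤ 2 → met
6. days of unreported inventory shrinkage 9 ≤ 12 → met
7. signage compliance review 26 days ago vs limit 30 → met
8. excise tax filing 601 days ago vs limit 540 → not met
9. age-verification audit 370 days ago vs limit 730 → met
10. responsible-vendor training 708 days ago vs limit 730 → met
11. condition 'sells kegs' holds; pregnancy warning notice absent → not met
12. liquor license absent → not met
Not met: 4 of 12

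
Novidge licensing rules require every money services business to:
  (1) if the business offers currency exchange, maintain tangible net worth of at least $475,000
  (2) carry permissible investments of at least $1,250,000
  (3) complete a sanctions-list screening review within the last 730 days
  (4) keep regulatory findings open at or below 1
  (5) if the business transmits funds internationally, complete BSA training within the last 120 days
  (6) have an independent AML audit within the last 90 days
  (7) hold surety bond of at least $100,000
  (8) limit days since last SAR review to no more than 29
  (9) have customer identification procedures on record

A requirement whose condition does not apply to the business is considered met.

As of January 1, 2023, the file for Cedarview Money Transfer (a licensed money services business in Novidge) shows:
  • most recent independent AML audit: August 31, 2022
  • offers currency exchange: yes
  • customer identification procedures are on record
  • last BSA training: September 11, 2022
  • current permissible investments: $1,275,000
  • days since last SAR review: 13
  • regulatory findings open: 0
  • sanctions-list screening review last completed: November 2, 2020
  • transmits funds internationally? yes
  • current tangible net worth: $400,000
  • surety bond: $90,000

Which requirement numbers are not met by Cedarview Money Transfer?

1, 3, 6, 7

1. condition 'offers currency exchange' holds; tangible net worth $400,000 < $475,000 → not met
2. permissible investments $1,275,000 ≥ $1,250,000 → met
3. sanctions-list screening review 790 days ago vs limit 730 → not met
4. regulatory findings open 0 ≤ 1 → met
5. condition 'transmits funds internationally' holds; BSA training 112 days ago vs limit 120 → met
6. independent AML audit 123 days ago vs limit 90 → not met
7. surety bond $90,000 < $100,000 → not met
8. days since last SAR review 13 ≤ 29 → met
9. customer identification procedures present → met
Not met: 1, 3, 6, 7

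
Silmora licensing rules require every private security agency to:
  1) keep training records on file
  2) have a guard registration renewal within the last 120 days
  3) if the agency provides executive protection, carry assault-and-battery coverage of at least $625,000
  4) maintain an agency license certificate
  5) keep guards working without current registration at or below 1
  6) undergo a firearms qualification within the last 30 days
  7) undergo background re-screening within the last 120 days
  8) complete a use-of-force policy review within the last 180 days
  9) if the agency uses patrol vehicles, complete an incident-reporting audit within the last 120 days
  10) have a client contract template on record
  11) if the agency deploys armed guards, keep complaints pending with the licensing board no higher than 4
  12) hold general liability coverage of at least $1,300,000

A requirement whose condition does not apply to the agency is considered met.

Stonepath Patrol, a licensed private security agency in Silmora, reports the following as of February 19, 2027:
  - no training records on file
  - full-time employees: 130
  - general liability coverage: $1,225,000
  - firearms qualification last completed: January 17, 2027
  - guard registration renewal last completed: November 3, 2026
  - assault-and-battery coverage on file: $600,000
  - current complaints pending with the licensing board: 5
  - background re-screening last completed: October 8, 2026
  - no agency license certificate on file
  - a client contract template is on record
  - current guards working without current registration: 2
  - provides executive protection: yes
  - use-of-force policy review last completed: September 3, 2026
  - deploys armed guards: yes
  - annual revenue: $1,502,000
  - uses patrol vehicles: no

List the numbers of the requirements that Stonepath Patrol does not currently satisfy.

1, 3, 4, 5, 6, 7, 11, 12

1. training records absent → not met
2. guard registration renewal 108 days ago vs limit 120 → met
3. condition 'provides executive protection' holds; assault-and-battery coverage $600,000 < $625,000 → not met
4. agency license certificate absent → not met
5. guards working without current registration 2 > 1 → not met
6. firearms qualification 33 days ago vs limit 30 → not met
7. background re-screening 134 days ago vs limit 120 → not met
8. use-of-force policy review 169 days ago vs limit 180 → met
9. condition 'uses patrol vehicles' does not hold → requirement n/a → met
10. client contract template present → met
11. condition 'deploys armed guards' holds; complaints pending with the licensing board 5 > 4 → not met
12. general liability coverage $1,225,000 < $1,300,000 → not met
Not met: 1, 3, 4, 5, 6, 7, 11, 12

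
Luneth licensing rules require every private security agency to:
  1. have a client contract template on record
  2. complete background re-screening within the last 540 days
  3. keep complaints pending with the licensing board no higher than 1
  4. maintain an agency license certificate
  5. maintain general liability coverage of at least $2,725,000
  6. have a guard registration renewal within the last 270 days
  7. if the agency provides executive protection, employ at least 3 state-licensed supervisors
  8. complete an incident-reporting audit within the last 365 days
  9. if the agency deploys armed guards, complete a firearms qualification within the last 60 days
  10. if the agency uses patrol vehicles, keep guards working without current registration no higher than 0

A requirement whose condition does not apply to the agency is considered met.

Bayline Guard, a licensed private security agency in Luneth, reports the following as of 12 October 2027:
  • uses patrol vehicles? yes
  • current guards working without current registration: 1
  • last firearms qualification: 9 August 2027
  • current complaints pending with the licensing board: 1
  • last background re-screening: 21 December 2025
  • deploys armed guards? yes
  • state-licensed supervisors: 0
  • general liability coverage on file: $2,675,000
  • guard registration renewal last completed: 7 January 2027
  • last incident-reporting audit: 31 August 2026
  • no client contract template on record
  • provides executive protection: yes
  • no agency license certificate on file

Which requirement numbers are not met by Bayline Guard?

1. client contract template absent → not met
2. background re-screening 660 days ago vs limit 540 → not met
3. complaints pending with the licensing board 1 ≤ 1 → met
4. agency license certificate absent → not met
5. general liability coverage $2,675,000 < $2,725,000 → not met
6. guard registration renewal 278 days ago vs limit 270 → not met
7. condition 'provides executive protection' holds; state-licensed supervisors 0 < 3 → not met
8. incident-reporting audit 407 days ago vs limit 365 → not met
9. condition 'deploys armed guards' holds; firearms qualification 64 days ago vs limit 60 → not met
10. condition 'uses patrol vehicles' holds; guards working without current registration 1 > 0 → not met
Not met: 1, 2, 4, 5, 6, 7, 8, 9, 10

1, 2, 4, 5, 6, 7, 8, 9, 10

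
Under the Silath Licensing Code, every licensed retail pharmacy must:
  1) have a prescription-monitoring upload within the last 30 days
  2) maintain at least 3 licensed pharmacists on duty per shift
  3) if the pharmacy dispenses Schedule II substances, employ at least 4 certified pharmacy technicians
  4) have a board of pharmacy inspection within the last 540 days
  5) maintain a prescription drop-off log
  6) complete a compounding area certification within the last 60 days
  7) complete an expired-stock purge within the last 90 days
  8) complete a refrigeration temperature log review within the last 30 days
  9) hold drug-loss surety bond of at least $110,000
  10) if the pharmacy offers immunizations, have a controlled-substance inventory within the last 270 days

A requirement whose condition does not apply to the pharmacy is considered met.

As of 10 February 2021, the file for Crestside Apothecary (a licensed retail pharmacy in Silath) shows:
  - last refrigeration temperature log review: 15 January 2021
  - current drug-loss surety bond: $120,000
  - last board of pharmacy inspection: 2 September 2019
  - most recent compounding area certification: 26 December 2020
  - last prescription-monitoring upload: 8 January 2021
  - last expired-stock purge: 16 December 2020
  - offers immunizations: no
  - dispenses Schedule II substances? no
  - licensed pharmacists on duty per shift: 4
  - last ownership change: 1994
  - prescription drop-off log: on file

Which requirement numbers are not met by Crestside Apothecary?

1

1. prescription-monitoring upload 33 days ago vs limit 30 → not met
2. licensed pharmacists on duty per shift 4 ≥ 3 → met
3. condition 'dispenses Schedule II substances' does not hold → requirement n/a → met
4. board of pharmacy inspection 527 days ago vs limit 540 → met
5. prescription drop-off log present → met
6. compounding area certification 46 days ago vs limit 60 → met
7. expired-stock purge 56 days ago vs limit 90 → met
8. refrigeration temperature log review 26 days ago vs limit 30 → met
9. drug-loss surety bond $120,000 ≥ $110,000 → met
10. condition 'offers immunizations' does not hold → requirement n/a → met
Not met: 1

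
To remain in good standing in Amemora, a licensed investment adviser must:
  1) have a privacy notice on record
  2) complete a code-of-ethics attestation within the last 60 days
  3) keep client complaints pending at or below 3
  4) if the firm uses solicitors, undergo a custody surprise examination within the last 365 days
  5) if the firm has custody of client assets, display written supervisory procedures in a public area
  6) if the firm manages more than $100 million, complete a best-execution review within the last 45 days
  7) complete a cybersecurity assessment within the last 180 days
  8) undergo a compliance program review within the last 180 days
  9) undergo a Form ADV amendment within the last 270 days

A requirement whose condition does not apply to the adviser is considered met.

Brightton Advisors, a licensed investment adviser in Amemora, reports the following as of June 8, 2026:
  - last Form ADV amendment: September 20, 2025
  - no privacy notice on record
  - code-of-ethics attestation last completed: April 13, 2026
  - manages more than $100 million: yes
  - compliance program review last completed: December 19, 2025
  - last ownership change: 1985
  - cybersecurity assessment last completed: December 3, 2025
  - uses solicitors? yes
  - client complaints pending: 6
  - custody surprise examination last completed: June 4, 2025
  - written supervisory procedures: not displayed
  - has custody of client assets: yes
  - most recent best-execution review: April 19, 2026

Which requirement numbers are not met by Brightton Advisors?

1, 3, 4, 5, 6, 7

1. privacy notice absent → not met
2. code-of-ethics attestation 56 days ago vs limit 60 → met
3. client complaints pending 6 > 3 → not met
4. condition 'uses solicitors' holds; custody surprise examination 369 days ago vs limit 365 → not met
5. condition 'has custody of client assets' holds; written supervisory procedures absent → not met
6. condition 'manages more than $100 million' holds; best-execution review 50 days ago vs limit 45 → not met
7. cybersecurity assessment 187 days ago vs limit 180 → not met
8. compliance program review 171 days ago vs limit 180 → met
9. Form ADV amendment 261 days ago vs limit 270 → met
Not met: 1, 3, 4, 5, 6, 7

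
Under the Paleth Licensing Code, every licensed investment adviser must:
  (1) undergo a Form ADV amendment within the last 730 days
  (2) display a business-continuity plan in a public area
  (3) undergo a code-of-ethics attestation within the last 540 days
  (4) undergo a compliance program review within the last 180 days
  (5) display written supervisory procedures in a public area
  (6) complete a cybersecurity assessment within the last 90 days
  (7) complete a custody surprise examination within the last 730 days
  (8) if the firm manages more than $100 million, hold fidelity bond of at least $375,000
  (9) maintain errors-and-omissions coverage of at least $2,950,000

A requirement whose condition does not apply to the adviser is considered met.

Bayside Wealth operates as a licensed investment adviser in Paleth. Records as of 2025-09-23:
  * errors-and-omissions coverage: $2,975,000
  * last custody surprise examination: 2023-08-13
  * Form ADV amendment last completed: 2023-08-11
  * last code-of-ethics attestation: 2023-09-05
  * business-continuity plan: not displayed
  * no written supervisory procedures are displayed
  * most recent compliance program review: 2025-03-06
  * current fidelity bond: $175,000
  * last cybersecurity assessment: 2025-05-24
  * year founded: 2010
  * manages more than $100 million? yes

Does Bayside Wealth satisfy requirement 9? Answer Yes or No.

9. errors-and-omissions coverage $2,975,000 ≥ $2,950,000 → met

Yes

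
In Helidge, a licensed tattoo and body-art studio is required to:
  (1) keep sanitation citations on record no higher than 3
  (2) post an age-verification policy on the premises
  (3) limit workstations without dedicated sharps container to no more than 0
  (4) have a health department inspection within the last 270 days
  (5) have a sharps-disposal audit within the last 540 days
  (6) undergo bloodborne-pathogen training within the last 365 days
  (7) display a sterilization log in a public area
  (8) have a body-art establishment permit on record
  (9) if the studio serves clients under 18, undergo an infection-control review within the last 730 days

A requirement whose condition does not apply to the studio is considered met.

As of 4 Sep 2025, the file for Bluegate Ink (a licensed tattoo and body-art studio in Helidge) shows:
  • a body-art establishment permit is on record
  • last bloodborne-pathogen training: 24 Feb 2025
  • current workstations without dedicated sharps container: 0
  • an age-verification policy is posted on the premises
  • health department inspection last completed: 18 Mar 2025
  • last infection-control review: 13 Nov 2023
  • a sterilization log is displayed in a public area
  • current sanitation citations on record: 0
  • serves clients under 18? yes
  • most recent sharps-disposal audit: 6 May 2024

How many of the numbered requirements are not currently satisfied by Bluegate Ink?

1. sanitation citations on record 0 ≤ 3 → met
2. age-verification policy present → met
3. workstations without dedicated sharps container 0 ≤ 0 → met
4. health department inspection 170 days ago vs limit 270 → met
5. sharps-disposal audit 486 days ago vs limit 540 → met
6. bloodborne-pathogen training 192 days ago vs limit 365 → met
7. sterilization log present → met
8. body-art establishment permit present → met
9. condition 'serves clients under 18' holds; infection-control review 661 days ago vs limit 730 → met
Not met: 0 of 9

0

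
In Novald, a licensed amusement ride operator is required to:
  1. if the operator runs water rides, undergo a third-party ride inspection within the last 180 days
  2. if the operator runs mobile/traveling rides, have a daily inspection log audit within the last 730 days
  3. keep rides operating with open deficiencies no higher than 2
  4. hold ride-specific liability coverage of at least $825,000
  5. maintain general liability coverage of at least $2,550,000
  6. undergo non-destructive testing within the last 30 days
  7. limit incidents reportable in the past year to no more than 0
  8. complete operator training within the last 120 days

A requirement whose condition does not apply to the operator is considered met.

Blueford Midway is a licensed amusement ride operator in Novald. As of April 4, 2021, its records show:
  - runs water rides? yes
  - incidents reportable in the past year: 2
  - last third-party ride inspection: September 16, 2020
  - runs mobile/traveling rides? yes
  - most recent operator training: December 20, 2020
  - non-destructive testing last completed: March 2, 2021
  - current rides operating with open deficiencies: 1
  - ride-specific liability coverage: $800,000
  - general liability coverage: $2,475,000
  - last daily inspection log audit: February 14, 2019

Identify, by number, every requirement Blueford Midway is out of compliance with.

1. condition 'runs water rides' holds; third-party ride inspection 200 days ago vs limit 180 → not met
2. condition 'runs mobile/traveling rides' holds; daily inspection log audit 780 days ago vs limit 730 → not met
3. rides operating with open deficiencies 1 ≤ 2 → met
4. ride-specific liability coverage $800,000 < $825,000 → not met
5. general liability coverage $2,475,000 < $2,550,000 → not met
6. non-destructive testing 33 days ago vs limit 30 → not met
7. incidents reportable in the past year 2 > 0 → not met
8. operator training 105 days ago vs limit 120 → met
Not met: 1, 2, 4, 5, 6, 7

1, 2, 4, 5, 6, 7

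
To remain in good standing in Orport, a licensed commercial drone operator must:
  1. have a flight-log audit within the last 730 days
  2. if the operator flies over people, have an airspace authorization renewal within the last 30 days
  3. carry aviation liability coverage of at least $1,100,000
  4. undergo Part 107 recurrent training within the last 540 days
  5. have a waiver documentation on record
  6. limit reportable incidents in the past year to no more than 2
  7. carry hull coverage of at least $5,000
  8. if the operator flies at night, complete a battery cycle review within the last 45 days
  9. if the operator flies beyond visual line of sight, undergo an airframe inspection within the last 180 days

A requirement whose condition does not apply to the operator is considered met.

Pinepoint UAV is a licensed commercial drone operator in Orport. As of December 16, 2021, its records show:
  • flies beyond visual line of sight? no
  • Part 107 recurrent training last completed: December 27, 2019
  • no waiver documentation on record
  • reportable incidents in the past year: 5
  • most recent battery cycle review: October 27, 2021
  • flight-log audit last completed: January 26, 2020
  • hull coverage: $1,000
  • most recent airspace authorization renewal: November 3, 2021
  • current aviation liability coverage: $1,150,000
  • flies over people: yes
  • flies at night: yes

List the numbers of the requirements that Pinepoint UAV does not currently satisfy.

1. flight-log audit 690 days ago vs limit 730 → met
2. condition 'flies over people' holds; airspace authorization renewal 43 days ago vs limit 30 → not met
3. aviation liability coverage $1,150,000 ≥ $1,100,000 → met
4. Part 107 recurrent training 720 days ago vs limit 540 → not met
5. waiver documentation absent → not met
6. reportable incidents in the past year 5 > 2 → not met
7. hull coverage $1,000 < $5,000 → not met
8. condition 'flies at night' holds; battery cycle review 50 days ago vs limit 45 → not met
9. condition 'flies beyond visual line of sight' does not hold → requirement n/a → met
Not met: 2, 4, 5, 6, 7, 8

2, 4, 5, 6, 7, 8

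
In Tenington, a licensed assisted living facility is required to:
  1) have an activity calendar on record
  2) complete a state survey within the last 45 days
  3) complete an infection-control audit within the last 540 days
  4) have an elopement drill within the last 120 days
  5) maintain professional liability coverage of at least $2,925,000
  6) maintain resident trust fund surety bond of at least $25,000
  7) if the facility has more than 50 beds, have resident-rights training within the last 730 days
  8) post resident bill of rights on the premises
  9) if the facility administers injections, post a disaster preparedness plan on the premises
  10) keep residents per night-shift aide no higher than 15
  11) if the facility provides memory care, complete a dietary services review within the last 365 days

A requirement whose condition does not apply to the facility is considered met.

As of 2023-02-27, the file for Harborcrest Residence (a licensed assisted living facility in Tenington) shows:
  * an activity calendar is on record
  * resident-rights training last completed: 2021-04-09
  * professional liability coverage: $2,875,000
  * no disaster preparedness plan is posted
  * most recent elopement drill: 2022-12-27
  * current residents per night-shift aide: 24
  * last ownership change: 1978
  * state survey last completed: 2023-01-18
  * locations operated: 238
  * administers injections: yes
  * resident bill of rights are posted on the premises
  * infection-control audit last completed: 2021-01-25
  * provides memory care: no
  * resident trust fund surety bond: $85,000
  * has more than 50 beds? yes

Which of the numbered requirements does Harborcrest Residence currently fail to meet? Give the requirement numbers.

1. activity calendar present → met
2. state survey 40 days ago vs limit 45 → met
3. infection-control audit 763 days ago vs limit 540 → not met
4. elopement drill 62 days ago vs limit 120 → met
5. professional liability coverage $2,875,000 < $2,925,000 → not met
6. resident trust fund surety bond $85,000 ≥ $25,000 → met
7. condition 'has more than 50 beds' holds; resident-rights training 689 days ago vs limit 730 → met
8. resident bill of rights present → met
9. condition 'administers injections' holds; disaster preparedness plan absent → not met
10. residents per night-shift aide 24 > 15 → not met
11. condition 'provides memory care' does not hold → requirement n/a → met
Not met: 3, 5, 9, 10

3, 5, 9, 10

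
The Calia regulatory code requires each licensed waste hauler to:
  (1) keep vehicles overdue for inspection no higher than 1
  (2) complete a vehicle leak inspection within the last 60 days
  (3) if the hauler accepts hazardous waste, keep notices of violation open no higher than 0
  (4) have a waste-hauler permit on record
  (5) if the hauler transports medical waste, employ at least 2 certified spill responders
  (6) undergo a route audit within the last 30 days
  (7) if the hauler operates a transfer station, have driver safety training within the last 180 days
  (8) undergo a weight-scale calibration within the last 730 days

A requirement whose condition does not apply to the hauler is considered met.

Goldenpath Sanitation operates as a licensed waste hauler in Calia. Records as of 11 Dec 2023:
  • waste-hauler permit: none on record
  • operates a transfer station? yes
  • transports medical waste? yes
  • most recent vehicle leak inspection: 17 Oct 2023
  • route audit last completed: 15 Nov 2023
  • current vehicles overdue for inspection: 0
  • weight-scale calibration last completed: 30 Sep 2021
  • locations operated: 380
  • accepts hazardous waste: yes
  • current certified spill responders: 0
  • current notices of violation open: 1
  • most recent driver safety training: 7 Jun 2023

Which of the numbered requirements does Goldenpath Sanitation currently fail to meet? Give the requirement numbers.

1. vehicles overdue for inspection 0 ≤ 1 → met
2. vehicle leak inspection 55 days ago vs limit 60 → met
3. condition 'accepts hazardous waste' holds; notices of violation open 1 > 0 → not met
4. waste-hauler permit absent → not met
5. condition 'transports medical waste' holds; certified spill responders 0 < 2 → not met
6. route audit 26 days ago vs limit 30 → met
7. condition 'operates a transfer station' holds; driver safety training 187 days ago vs limit 180 → not met
8. weight-scale calibration 802 days ago vs limit 730 → not met
Not met: 3, 4, 5, 7, 8

3, 4, 5, 7, 8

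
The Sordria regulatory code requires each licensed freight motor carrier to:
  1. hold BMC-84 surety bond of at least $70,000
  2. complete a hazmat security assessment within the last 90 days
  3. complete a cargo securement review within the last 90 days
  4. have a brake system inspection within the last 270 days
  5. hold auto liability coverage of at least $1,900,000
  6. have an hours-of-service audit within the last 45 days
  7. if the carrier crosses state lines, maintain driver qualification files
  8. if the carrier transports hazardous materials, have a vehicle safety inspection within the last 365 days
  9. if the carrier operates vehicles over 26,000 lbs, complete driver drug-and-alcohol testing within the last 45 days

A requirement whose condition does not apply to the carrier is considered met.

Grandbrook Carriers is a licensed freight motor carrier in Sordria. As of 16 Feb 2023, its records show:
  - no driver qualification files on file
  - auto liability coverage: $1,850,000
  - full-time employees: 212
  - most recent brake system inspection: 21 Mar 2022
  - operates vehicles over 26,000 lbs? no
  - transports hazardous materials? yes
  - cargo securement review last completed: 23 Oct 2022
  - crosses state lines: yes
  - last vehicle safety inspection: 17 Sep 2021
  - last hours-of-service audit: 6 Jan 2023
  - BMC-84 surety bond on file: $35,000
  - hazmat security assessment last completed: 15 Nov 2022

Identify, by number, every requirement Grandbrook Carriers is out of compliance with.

1, 2, 3, 4, 5, 7, 8

1. BMC-84 surety bond $35,000 < $70,000 → not met
2. hazmat security assessment 93 days ago vs limit 90 → not met
3. cargo securement review 116 days ago vs limit 90 → not met
4. brake system inspection 332 days ago vs limit 270 → not met
5. auto liability coverage $1,850,000 < $1,900,000 → not met
6. hours-of-service audit 41 days ago vs limit 45 → met
7. condition 'crosses state lines' holds; driver qualification files absent → not met
8. condition 'transports hazardous materials' holds; vehicle safety inspection 517 days ago vs limit 365 → not met
9. condition 'operates vehicles over 26,000 lbs' does not hold → requirement n/a → met
Not met: 1, 2, 3, 4, 5, 7, 8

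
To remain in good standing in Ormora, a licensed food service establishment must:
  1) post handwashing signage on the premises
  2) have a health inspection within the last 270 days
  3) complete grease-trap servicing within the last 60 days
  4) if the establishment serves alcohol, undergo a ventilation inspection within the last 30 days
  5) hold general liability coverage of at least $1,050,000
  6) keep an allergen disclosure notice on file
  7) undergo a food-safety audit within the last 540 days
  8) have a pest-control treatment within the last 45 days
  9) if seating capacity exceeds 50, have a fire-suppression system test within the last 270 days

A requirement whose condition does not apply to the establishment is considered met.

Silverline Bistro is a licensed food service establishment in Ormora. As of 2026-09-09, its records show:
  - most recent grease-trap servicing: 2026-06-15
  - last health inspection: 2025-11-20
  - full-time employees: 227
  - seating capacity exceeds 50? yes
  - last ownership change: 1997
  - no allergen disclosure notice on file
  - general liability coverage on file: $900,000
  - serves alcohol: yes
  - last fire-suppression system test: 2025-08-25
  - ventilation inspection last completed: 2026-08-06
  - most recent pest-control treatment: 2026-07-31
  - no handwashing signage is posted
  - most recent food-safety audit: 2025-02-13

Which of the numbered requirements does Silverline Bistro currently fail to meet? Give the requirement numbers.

1, 2, 3, 4, 5, 6, 7, 9

1. handwashing signage absent → not met
2. health inspection 293 days ago vs limit 270 → not met
3. grease-trap servicing 86 days ago vs limit 60 → not met
4. condition 'serves alcohol' holds; ventilation inspection 34 days ago vs limit 30 → not met
5. general liability coverage $900,000 < $1,050,000 → not met
6. allergen disclosure notice absent → not met
7. food-safety audit 573 days ago vs limit 540 → not met
8. pest-control treatment 40 days ago vs limit 45 → met
9. condition 'seating capacity exceeds 50' holds; fire-suppression system test 380 days ago vs limit 270 → not met
Not met: 1, 2, 3, 4, 5, 6, 7, 9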